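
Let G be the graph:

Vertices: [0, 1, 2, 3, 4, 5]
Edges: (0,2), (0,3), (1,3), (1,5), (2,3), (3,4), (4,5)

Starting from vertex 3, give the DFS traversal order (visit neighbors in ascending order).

DFS from vertex 3 (neighbors processed in ascending order):
Visit order: 3, 0, 2, 1, 5, 4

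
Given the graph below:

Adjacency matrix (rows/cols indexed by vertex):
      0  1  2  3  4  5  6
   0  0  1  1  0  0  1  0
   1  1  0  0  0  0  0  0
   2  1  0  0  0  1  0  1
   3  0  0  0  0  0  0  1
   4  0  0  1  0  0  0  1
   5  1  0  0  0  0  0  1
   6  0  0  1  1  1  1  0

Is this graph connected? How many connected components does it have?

Checking connectivity: the graph has 1 connected component(s).
All vertices are reachable from each other. The graph IS connected.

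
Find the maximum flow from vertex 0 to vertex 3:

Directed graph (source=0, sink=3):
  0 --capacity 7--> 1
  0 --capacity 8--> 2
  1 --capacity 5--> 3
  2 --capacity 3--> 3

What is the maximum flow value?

Computing max flow:
  Flow on (0->1): 5/7
  Flow on (0->2): 3/8
  Flow on (1->3): 5/5
  Flow on (2->3): 3/3
Maximum flow = 8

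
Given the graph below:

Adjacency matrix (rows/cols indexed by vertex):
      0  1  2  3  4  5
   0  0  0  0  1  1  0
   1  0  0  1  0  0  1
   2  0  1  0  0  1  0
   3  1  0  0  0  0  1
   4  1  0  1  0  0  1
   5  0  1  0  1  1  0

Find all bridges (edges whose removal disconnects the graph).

No bridges found. The graph is 2-edge-connected (no single edge removal disconnects it).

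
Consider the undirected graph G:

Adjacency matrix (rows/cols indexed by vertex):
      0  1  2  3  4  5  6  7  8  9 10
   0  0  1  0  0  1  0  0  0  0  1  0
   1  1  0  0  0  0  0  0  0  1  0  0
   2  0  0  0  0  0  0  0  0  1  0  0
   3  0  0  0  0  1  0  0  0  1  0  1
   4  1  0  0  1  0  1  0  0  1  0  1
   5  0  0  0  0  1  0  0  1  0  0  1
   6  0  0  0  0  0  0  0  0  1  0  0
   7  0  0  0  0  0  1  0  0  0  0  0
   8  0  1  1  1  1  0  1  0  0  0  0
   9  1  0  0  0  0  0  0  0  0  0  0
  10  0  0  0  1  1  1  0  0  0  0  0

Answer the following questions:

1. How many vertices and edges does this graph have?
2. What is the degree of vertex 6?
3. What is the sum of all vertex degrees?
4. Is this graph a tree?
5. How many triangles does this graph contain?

Count: 11 vertices, 14 edges.
Vertex 6 has neighbors [8], degree = 1.
Handshaking lemma: 2 * 14 = 28.
A tree on 11 vertices has 10 edges. This graph has 14 edges (4 extra). Not a tree.
Number of triangles = 3.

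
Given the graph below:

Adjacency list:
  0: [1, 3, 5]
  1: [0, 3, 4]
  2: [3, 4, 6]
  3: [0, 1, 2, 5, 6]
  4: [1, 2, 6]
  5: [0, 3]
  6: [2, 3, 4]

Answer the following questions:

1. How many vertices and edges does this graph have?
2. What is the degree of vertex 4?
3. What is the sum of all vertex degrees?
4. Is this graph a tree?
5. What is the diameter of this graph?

Count: 7 vertices, 11 edges.
Vertex 4 has neighbors [1, 2, 6], degree = 3.
Handshaking lemma: 2 * 11 = 22.
A tree on 7 vertices has 6 edges. This graph has 11 edges (5 extra). Not a tree.
Diameter (longest shortest path) = 3.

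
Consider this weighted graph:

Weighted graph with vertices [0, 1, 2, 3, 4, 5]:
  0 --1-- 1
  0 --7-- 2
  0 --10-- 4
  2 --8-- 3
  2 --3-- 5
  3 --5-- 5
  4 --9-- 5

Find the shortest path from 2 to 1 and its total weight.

Using Dijkstra's algorithm from vertex 2:
Shortest path: 2 -> 0 -> 1
Total weight: 7 + 1 = 8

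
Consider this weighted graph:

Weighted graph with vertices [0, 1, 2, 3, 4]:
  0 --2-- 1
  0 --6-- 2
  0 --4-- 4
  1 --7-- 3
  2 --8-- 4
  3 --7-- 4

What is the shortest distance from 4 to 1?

Using Dijkstra's algorithm from vertex 4:
Shortest path: 4 -> 0 -> 1
Total weight: 4 + 2 = 6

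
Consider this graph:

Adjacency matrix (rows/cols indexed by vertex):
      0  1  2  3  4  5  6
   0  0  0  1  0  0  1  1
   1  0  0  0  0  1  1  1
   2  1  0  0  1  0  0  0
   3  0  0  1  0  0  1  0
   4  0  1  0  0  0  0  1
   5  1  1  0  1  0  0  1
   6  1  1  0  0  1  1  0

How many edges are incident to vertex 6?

Vertex 6 has neighbors [0, 1, 4, 5], so deg(6) = 4.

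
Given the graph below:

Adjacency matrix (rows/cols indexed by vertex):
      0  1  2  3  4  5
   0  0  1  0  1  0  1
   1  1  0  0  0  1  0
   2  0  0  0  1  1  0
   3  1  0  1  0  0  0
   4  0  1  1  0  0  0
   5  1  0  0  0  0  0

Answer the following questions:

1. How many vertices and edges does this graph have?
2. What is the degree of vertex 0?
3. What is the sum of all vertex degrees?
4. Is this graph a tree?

Count: 6 vertices, 6 edges.
Vertex 0 has neighbors [1, 3, 5], degree = 3.
Handshaking lemma: 2 * 6 = 12.
A tree on 6 vertices has 5 edges. This graph has 6 edges (1 extra). Not a tree.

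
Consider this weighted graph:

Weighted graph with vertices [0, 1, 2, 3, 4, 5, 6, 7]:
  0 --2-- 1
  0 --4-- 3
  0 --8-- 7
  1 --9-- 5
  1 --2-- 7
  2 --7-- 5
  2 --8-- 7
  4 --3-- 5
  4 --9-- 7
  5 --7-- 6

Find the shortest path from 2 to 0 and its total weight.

Using Dijkstra's algorithm from vertex 2:
Shortest path: 2 -> 7 -> 1 -> 0
Total weight: 8 + 2 + 2 = 12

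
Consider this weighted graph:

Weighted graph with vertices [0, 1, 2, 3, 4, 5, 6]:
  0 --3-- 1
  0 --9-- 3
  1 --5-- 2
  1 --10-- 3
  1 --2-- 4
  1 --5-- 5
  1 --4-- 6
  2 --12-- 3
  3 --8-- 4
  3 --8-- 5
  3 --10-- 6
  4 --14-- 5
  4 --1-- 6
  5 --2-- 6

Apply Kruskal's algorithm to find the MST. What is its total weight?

Applying Kruskal's algorithm (sort edges by weight, add if no cycle):
  Add (4,6) w=1
  Add (1,4) w=2
  Add (5,6) w=2
  Add (0,1) w=3
  Skip (1,6) w=4 (creates cycle)
  Skip (1,5) w=5 (creates cycle)
  Add (1,2) w=5
  Add (3,5) w=8
  Skip (3,4) w=8 (creates cycle)
  Skip (0,3) w=9 (creates cycle)
  Skip (1,3) w=10 (creates cycle)
  Skip (3,6) w=10 (creates cycle)
  Skip (2,3) w=12 (creates cycle)
  Skip (4,5) w=14 (creates cycle)
MST weight = 21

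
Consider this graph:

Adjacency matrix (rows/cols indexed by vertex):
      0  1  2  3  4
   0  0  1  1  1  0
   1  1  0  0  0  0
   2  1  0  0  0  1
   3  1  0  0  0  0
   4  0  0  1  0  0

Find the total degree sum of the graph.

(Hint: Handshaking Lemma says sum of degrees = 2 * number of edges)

Count edges: 4 edges.
By Handshaking Lemma: sum of degrees = 2 * 4 = 8.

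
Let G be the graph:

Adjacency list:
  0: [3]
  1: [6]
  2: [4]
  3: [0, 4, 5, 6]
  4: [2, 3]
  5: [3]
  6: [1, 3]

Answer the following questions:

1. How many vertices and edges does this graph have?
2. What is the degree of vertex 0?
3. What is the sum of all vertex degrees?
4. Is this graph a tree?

Count: 7 vertices, 6 edges.
Vertex 0 has neighbors [3], degree = 1.
Handshaking lemma: 2 * 6 = 12.
A graph is a tree iff it is connected and has exactly n-1 edges. This graph is connected (all 7 vertices in one component) and has 7-1 = 6 edges. It is a tree.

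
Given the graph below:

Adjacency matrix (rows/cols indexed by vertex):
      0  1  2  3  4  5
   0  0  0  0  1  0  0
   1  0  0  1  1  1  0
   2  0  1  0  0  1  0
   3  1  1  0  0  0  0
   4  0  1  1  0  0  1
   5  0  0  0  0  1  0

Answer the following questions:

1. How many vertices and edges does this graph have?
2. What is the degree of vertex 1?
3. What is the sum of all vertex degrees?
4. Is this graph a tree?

Count: 6 vertices, 6 edges.
Vertex 1 has neighbors [2, 3, 4], degree = 3.
Handshaking lemma: 2 * 6 = 12.
A tree on 6 vertices has 5 edges. This graph has 6 edges (1 extra). Not a tree.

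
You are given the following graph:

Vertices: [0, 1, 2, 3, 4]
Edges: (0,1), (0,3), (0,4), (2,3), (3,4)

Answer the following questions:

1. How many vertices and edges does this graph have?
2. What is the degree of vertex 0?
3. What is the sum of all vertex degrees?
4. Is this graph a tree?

Count: 5 vertices, 5 edges.
Vertex 0 has neighbors [1, 3, 4], degree = 3.
Handshaking lemma: 2 * 5 = 10.
A tree on 5 vertices has 4 edges. This graph has 5 edges (1 extra). Not a tree.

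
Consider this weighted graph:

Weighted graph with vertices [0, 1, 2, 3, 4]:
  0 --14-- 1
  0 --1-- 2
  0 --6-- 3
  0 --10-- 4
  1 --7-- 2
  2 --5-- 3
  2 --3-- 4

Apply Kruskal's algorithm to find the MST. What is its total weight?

Applying Kruskal's algorithm (sort edges by weight, add if no cycle):
  Add (0,2) w=1
  Add (2,4) w=3
  Add (2,3) w=5
  Skip (0,3) w=6 (creates cycle)
  Add (1,2) w=7
  Skip (0,4) w=10 (creates cycle)
  Skip (0,1) w=14 (creates cycle)
MST weight = 16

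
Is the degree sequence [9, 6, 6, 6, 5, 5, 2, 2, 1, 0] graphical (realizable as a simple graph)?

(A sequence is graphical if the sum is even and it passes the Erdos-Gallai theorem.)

Sum of degrees = 42. Sum is even but fails Erdos-Gallai. The sequence is NOT graphical.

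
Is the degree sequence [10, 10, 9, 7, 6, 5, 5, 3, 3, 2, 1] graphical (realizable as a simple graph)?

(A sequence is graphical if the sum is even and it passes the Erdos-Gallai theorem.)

Sum of degrees = 61. Sum is odd, so the sequence is NOT graphical.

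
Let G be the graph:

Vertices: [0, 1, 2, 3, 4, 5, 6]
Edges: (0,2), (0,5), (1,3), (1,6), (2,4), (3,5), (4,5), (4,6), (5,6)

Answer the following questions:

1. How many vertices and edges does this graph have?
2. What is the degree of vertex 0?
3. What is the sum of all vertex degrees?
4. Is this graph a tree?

Count: 7 vertices, 9 edges.
Vertex 0 has neighbors [2, 5], degree = 2.
Handshaking lemma: 2 * 9 = 18.
A tree on 7 vertices has 6 edges. This graph has 9 edges (3 extra). Not a tree.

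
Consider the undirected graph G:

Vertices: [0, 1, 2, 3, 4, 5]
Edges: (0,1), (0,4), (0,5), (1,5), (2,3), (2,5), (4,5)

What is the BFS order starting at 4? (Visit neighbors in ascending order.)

BFS from vertex 4 (neighbors processed in ascending order):
Visit order: 4, 0, 5, 1, 2, 3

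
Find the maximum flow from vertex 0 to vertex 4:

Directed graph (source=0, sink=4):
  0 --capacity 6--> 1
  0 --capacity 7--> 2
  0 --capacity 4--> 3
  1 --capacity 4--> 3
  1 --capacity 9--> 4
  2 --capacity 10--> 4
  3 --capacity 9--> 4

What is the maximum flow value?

Computing max flow:
  Flow on (0->1): 6/6
  Flow on (0->2): 7/7
  Flow on (0->3): 4/4
  Flow on (1->4): 6/9
  Flow on (2->4): 7/10
  Flow on (3->4): 4/9
Maximum flow = 17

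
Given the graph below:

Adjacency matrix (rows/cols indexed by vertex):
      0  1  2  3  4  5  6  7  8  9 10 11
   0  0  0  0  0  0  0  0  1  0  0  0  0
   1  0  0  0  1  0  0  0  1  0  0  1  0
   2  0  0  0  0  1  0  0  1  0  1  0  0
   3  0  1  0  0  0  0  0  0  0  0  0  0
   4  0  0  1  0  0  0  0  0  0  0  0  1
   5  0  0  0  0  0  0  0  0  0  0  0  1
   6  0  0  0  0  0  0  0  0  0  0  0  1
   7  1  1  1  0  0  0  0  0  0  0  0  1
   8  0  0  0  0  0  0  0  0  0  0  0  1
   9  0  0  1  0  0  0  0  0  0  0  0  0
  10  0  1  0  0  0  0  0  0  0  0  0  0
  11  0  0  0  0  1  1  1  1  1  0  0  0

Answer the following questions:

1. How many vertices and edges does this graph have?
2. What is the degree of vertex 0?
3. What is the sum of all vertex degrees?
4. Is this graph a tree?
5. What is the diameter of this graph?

Count: 12 vertices, 12 edges.
Vertex 0 has neighbors [7], degree = 1.
Handshaking lemma: 2 * 12 = 24.
A tree on 12 vertices has 11 edges. This graph has 12 edges (1 extra). Not a tree.
Diameter (longest shortest path) = 4.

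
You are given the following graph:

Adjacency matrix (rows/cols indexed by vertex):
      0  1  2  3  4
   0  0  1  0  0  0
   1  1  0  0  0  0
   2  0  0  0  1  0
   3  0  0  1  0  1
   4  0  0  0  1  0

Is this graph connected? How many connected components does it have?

Checking connectivity: the graph has 2 connected component(s).
Components: [[0, 1], [2, 3, 4]]. The graph is NOT connected.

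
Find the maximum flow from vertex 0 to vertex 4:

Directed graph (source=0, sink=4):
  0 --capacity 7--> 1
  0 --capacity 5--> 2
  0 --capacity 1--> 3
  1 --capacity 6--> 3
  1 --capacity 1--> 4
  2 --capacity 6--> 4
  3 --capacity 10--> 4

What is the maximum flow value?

Computing max flow:
  Flow on (0->1): 7/7
  Flow on (0->2): 5/5
  Flow on (0->3): 1/1
  Flow on (1->3): 6/6
  Flow on (1->4): 1/1
  Flow on (2->4): 5/6
  Flow on (3->4): 7/10
Maximum flow = 13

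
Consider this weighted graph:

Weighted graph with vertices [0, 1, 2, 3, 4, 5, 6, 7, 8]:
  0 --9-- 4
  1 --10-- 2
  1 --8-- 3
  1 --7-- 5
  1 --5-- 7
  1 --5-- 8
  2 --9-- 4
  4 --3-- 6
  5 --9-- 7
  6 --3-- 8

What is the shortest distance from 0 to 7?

Using Dijkstra's algorithm from vertex 0:
Shortest path: 0 -> 4 -> 6 -> 8 -> 1 -> 7
Total weight: 9 + 3 + 3 + 5 + 5 = 25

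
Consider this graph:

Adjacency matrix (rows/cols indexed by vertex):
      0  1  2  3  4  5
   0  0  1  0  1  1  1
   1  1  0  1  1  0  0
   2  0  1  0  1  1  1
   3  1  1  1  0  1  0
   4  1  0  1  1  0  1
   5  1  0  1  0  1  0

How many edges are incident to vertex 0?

Vertex 0 has neighbors [1, 3, 4, 5], so deg(0) = 4.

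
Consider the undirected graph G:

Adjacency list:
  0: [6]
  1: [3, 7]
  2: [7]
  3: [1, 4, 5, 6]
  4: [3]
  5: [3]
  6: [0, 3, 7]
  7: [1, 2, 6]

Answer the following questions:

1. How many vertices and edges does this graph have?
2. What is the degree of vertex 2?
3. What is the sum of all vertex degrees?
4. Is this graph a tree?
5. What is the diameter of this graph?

Count: 8 vertices, 8 edges.
Vertex 2 has neighbors [7], degree = 1.
Handshaking lemma: 2 * 8 = 16.
A tree on 8 vertices has 7 edges. This graph has 8 edges (1 extra). Not a tree.
Diameter (longest shortest path) = 4.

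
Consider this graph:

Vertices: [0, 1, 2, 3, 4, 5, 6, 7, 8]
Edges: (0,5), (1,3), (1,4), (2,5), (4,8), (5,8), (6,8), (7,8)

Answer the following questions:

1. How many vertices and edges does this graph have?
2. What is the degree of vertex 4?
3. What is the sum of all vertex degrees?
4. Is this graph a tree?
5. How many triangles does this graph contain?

Count: 9 vertices, 8 edges.
Vertex 4 has neighbors [1, 8], degree = 2.
Handshaking lemma: 2 * 8 = 16.
A graph is a tree iff it is connected and has exactly n-1 edges. This graph is connected (all 9 vertices in one component) and has 9-1 = 8 edges. It is a tree.
Number of triangles = 0.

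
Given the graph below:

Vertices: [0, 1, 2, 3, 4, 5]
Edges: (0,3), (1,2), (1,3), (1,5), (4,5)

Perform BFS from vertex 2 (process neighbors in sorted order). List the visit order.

BFS from vertex 2 (neighbors processed in ascending order):
Visit order: 2, 1, 3, 5, 0, 4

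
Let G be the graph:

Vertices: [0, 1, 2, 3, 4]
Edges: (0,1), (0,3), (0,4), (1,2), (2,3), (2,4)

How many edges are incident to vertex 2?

Vertex 2 has neighbors [1, 3, 4], so deg(2) = 3.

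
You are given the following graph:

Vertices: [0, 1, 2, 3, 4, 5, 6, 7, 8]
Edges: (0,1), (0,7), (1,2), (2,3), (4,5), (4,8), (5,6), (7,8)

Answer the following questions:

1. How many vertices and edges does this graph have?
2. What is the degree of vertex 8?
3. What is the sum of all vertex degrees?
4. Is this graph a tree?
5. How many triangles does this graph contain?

Count: 9 vertices, 8 edges.
Vertex 8 has neighbors [4, 7], degree = 2.
Handshaking lemma: 2 * 8 = 16.
A graph is a tree iff it is connected and has exactly n-1 edges. This graph is connected (all 9 vertices in one component) and has 9-1 = 8 edges. It is a tree.
Number of triangles = 0.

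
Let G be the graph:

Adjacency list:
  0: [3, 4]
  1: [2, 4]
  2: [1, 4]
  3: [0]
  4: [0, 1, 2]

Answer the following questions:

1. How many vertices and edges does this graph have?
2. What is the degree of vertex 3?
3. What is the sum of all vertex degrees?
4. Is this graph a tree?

Count: 5 vertices, 5 edges.
Vertex 3 has neighbors [0], degree = 1.
Handshaking lemma: 2 * 5 = 10.
A tree on 5 vertices has 4 edges. This graph has 5 edges (1 extra). Not a tree.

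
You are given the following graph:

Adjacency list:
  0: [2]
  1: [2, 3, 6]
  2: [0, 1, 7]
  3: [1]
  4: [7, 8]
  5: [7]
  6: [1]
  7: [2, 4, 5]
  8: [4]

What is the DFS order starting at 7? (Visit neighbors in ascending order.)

DFS from vertex 7 (neighbors processed in ascending order):
Visit order: 7, 2, 0, 1, 3, 6, 4, 8, 5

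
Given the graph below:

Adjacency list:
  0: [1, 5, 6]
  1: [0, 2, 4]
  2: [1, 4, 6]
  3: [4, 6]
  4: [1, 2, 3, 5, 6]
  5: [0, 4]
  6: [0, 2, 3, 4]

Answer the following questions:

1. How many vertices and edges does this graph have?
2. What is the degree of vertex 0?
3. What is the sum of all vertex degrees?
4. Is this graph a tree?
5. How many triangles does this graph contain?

Count: 7 vertices, 11 edges.
Vertex 0 has neighbors [1, 5, 6], degree = 3.
Handshaking lemma: 2 * 11 = 22.
A tree on 7 vertices has 6 edges. This graph has 11 edges (5 extra). Not a tree.
Number of triangles = 3.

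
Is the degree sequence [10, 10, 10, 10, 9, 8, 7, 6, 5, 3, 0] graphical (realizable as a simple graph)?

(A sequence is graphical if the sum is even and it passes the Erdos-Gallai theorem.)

Sum of degrees = 78. Sum is even but fails Erdos-Gallai. The sequence is NOT graphical.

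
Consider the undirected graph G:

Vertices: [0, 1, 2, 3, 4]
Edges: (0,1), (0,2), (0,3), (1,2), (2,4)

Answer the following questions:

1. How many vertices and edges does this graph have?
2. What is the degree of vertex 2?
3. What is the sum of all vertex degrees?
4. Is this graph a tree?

Count: 5 vertices, 5 edges.
Vertex 2 has neighbors [0, 1, 4], degree = 3.
Handshaking lemma: 2 * 5 = 10.
A tree on 5 vertices has 4 edges. This graph has 5 edges (1 extra). Not a tree.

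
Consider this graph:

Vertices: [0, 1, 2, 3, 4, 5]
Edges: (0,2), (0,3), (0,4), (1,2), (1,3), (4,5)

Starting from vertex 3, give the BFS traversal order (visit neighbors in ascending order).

BFS from vertex 3 (neighbors processed in ascending order):
Visit order: 3, 0, 1, 2, 4, 5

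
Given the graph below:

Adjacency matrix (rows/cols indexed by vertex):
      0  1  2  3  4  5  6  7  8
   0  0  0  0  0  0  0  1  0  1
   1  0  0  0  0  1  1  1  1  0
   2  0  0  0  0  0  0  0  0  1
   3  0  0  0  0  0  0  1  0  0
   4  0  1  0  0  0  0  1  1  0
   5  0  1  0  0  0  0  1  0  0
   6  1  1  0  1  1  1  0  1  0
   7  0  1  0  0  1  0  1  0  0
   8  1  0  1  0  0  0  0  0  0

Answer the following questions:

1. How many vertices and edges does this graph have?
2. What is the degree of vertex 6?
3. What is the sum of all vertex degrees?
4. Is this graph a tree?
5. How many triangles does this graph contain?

Count: 9 vertices, 12 edges.
Vertex 6 has neighbors [0, 1, 3, 4, 5, 7], degree = 6.
Handshaking lemma: 2 * 12 = 24.
A tree on 9 vertices has 8 edges. This graph has 12 edges (4 extra). Not a tree.
Number of triangles = 5.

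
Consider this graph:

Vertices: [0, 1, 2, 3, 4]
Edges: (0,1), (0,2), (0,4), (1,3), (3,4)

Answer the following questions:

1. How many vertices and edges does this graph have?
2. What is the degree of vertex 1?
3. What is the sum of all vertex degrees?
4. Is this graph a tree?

Count: 5 vertices, 5 edges.
Vertex 1 has neighbors [0, 3], degree = 2.
Handshaking lemma: 2 * 5 = 10.
A tree on 5 vertices has 4 edges. This graph has 5 edges (1 extra). Not a tree.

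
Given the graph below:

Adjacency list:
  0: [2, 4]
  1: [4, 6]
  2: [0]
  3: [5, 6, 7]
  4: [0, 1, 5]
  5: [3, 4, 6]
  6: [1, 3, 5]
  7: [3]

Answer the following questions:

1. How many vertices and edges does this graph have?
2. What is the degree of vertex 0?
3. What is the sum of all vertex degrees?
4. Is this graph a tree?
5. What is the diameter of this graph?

Count: 8 vertices, 9 edges.
Vertex 0 has neighbors [2, 4], degree = 2.
Handshaking lemma: 2 * 9 = 18.
A tree on 8 vertices has 7 edges. This graph has 9 edges (2 extra). Not a tree.
Diameter (longest shortest path) = 5.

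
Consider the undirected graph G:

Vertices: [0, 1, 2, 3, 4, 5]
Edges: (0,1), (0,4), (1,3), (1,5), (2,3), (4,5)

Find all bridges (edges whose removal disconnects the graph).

A bridge is an edge whose removal increases the number of connected components.
Bridges found: (1,3), (2,3)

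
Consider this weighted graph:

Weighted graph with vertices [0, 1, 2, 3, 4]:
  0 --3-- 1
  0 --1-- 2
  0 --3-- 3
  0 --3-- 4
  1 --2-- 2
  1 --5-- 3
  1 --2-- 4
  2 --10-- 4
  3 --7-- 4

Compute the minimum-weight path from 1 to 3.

Using Dijkstra's algorithm from vertex 1:
Shortest path: 1 -> 3
Total weight: 5 = 5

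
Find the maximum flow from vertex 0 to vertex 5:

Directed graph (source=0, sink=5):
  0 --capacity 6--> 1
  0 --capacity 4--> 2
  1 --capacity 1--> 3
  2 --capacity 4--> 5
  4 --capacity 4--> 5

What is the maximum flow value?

Computing max flow:
  Flow on (0->2): 4/4
  Flow on (2->5): 4/4
Maximum flow = 4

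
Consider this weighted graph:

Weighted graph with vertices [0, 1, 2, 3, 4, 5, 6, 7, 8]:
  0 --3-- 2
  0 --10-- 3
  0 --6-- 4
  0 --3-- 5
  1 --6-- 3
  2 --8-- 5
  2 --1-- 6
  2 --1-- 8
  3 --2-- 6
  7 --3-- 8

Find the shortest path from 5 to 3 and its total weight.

Using Dijkstra's algorithm from vertex 5:
Shortest path: 5 -> 0 -> 2 -> 6 -> 3
Total weight: 3 + 3 + 1 + 2 = 9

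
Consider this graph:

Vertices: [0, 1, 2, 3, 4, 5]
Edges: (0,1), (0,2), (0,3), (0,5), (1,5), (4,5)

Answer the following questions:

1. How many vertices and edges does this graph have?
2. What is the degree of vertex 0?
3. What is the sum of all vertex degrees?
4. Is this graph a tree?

Count: 6 vertices, 6 edges.
Vertex 0 has neighbors [1, 2, 3, 5], degree = 4.
Handshaking lemma: 2 * 6 = 12.
A tree on 6 vertices has 5 edges. This graph has 6 edges (1 extra). Not a tree.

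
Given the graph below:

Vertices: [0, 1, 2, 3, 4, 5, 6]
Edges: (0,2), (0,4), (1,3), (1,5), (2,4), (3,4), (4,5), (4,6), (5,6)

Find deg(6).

Vertex 6 has neighbors [4, 5], so deg(6) = 2.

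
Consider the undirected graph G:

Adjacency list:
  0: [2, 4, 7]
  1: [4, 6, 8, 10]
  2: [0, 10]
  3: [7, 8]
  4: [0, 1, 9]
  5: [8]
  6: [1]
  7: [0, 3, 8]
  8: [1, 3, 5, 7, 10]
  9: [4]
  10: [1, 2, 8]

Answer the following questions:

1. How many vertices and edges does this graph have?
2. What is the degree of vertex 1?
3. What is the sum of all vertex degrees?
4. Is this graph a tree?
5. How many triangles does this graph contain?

Count: 11 vertices, 14 edges.
Vertex 1 has neighbors [4, 6, 8, 10], degree = 4.
Handshaking lemma: 2 * 14 = 28.
A tree on 11 vertices has 10 edges. This graph has 14 edges (4 extra). Not a tree.
Number of triangles = 2.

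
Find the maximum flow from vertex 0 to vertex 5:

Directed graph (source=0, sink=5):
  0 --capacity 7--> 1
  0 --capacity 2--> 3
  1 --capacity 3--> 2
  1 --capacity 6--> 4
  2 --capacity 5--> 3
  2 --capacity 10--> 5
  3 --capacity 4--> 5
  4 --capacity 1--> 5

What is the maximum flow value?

Computing max flow:
  Flow on (0->1): 4/7
  Flow on (0->3): 2/2
  Flow on (1->2): 3/3
  Flow on (1->4): 1/6
  Flow on (2->5): 3/10
  Flow on (3->5): 2/4
  Flow on (4->5): 1/1
Maximum flow = 6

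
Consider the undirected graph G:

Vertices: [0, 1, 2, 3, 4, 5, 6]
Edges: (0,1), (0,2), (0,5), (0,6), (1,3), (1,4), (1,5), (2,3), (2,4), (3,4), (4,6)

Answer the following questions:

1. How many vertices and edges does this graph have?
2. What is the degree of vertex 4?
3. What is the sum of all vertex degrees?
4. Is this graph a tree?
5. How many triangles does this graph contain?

Count: 7 vertices, 11 edges.
Vertex 4 has neighbors [1, 2, 3, 6], degree = 4.
Handshaking lemma: 2 * 11 = 22.
A tree on 7 vertices has 6 edges. This graph has 11 edges (5 extra). Not a tree.
Number of triangles = 3.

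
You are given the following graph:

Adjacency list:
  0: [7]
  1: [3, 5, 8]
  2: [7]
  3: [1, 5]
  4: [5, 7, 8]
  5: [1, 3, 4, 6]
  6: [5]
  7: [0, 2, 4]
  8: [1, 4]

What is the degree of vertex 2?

Vertex 2 has neighbors [7], so deg(2) = 1.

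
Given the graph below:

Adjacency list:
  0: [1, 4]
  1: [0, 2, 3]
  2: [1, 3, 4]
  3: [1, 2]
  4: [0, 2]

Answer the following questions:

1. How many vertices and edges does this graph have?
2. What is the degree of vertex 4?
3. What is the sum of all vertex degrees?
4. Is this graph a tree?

Count: 5 vertices, 6 edges.
Vertex 4 has neighbors [0, 2], degree = 2.
Handshaking lemma: 2 * 6 = 12.
A tree on 5 vertices has 4 edges. This graph has 6 edges (2 extra). Not a tree.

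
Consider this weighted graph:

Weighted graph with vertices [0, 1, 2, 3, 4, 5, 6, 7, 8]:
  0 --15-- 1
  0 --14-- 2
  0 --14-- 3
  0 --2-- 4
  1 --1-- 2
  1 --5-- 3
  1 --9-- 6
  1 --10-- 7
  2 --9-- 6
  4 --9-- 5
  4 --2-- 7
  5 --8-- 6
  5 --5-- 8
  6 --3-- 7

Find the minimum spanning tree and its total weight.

Applying Kruskal's algorithm (sort edges by weight, add if no cycle):
  Add (1,2) w=1
  Add (0,4) w=2
  Add (4,7) w=2
  Add (6,7) w=3
  Add (1,3) w=5
  Add (5,8) w=5
  Add (5,6) w=8
  Add (1,6) w=9
  Skip (2,6) w=9 (creates cycle)
  Skip (4,5) w=9 (creates cycle)
  Skip (1,7) w=10 (creates cycle)
  Skip (0,2) w=14 (creates cycle)
  Skip (0,3) w=14 (creates cycle)
  Skip (0,1) w=15 (creates cycle)
MST weight = 35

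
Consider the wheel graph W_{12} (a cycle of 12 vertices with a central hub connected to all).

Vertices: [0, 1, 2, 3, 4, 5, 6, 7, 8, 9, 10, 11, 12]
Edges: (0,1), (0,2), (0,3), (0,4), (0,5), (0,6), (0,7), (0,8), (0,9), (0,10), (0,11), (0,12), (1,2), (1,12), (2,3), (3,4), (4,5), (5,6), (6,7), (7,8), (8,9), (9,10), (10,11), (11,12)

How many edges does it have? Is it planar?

Wheel graph W_{12}: 12 cycle edges + 12 spoke edges = 24 edges.
Total vertices: 13.
The graph is planar.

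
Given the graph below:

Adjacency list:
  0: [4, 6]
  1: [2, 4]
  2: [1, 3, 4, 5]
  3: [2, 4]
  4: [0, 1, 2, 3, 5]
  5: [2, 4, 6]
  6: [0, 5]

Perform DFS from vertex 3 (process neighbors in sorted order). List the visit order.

DFS from vertex 3 (neighbors processed in ascending order):
Visit order: 3, 2, 1, 4, 0, 6, 5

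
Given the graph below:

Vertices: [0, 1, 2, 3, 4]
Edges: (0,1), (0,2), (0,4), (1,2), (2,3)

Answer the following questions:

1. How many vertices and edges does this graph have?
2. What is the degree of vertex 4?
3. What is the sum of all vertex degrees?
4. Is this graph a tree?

Count: 5 vertices, 5 edges.
Vertex 4 has neighbors [0], degree = 1.
Handshaking lemma: 2 * 5 = 10.
A tree on 5 vertices has 4 edges. This graph has 5 edges (1 extra). Not a tree.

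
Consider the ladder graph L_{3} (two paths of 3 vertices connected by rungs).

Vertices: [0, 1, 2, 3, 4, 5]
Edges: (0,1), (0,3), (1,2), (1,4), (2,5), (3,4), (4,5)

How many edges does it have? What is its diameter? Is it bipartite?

Ladder graph L_{3}: 3 rungs + 2 * (3-1) path edges = 3 + 4 = 7 edges.
Diameter = 3.
Ladder graphs are bipartite (alternating coloring along each path).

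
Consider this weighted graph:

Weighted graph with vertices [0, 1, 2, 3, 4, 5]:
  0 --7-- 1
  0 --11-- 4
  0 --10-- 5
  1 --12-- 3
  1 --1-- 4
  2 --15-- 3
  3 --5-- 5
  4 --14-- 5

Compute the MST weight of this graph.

Applying Kruskal's algorithm (sort edges by weight, add if no cycle):
  Add (1,4) w=1
  Add (3,5) w=5
  Add (0,1) w=7
  Add (0,5) w=10
  Skip (0,4) w=11 (creates cycle)
  Skip (1,3) w=12 (creates cycle)
  Skip (4,5) w=14 (creates cycle)
  Add (2,3) w=15
MST weight = 38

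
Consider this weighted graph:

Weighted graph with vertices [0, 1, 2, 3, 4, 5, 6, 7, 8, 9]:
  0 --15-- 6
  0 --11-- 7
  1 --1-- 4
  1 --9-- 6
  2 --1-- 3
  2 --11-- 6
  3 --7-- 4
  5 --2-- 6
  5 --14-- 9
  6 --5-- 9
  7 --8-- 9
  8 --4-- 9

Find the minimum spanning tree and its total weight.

Applying Kruskal's algorithm (sort edges by weight, add if no cycle):
  Add (1,4) w=1
  Add (2,3) w=1
  Add (5,6) w=2
  Add (8,9) w=4
  Add (6,9) w=5
  Add (3,4) w=7
  Add (7,9) w=8
  Add (1,6) w=9
  Add (0,7) w=11
  Skip (2,6) w=11 (creates cycle)
  Skip (5,9) w=14 (creates cycle)
  Skip (0,6) w=15 (creates cycle)
MST weight = 48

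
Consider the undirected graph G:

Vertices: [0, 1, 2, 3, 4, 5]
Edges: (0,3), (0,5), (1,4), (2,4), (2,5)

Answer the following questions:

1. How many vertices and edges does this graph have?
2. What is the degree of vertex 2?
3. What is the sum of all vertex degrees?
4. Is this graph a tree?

Count: 6 vertices, 5 edges.
Vertex 2 has neighbors [4, 5], degree = 2.
Handshaking lemma: 2 * 5 = 10.
A graph is a tree iff it is connected and has exactly n-1 edges. This graph is connected (all 6 vertices in one component) and has 6-1 = 5 edges. It is a tree.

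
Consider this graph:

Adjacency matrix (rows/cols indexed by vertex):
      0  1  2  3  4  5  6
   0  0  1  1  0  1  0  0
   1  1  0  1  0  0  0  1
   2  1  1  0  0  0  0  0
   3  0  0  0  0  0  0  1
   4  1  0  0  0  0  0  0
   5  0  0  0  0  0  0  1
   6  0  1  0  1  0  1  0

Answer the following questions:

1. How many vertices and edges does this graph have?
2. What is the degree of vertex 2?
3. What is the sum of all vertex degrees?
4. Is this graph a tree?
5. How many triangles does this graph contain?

Count: 7 vertices, 7 edges.
Vertex 2 has neighbors [0, 1], degree = 2.
Handshaking lemma: 2 * 7 = 14.
A tree on 7 vertices has 6 edges. This graph has 7 edges (1 extra). Not a tree.
Number of triangles = 1.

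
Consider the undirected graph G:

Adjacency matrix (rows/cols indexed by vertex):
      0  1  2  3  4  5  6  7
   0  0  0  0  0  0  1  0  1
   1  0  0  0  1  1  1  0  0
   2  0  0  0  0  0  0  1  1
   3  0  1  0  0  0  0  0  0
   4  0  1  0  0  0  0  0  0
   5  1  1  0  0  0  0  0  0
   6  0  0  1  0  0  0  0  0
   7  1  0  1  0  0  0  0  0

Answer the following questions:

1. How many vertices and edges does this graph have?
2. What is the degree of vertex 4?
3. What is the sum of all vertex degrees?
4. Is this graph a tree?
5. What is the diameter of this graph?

Count: 8 vertices, 7 edges.
Vertex 4 has neighbors [1], degree = 1.
Handshaking lemma: 2 * 7 = 14.
A graph is a tree iff it is connected and has exactly n-1 edges. This graph is connected (all 8 vertices in one component) and has 8-1 = 7 edges. It is a tree.
Diameter (longest shortest path) = 6.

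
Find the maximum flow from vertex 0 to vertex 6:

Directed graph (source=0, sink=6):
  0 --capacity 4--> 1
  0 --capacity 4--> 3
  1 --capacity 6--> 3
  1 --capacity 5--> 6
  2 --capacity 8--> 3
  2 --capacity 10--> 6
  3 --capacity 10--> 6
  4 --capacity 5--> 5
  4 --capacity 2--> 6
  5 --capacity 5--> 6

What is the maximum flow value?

Computing max flow:
  Flow on (0->1): 4/4
  Flow on (0->3): 4/4
  Flow on (1->6): 4/5
  Flow on (3->6): 4/10
Maximum flow = 8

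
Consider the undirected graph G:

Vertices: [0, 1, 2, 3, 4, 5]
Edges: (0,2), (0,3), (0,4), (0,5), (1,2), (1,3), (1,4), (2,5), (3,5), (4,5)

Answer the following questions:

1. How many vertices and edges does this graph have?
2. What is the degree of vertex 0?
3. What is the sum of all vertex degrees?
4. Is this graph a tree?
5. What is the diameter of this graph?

Count: 6 vertices, 10 edges.
Vertex 0 has neighbors [2, 3, 4, 5], degree = 4.
Handshaking lemma: 2 * 10 = 20.
A tree on 6 vertices has 5 edges. This graph has 10 edges (5 extra). Not a tree.
Diameter (longest shortest path) = 2.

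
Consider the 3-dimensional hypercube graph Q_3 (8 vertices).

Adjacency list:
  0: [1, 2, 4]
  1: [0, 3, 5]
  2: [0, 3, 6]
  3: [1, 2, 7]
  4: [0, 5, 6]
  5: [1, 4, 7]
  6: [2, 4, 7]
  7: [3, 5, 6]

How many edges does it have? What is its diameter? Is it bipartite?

The 3-dimensional hypercube Q_3 has 8 vertices and each vertex has degree 3.
Total edges = 8 * 3 / 2 = 12.
Diameter = 3 (max Hamming distance between binary labels).
Hypercubes are bipartite (partition by parity of binary representation).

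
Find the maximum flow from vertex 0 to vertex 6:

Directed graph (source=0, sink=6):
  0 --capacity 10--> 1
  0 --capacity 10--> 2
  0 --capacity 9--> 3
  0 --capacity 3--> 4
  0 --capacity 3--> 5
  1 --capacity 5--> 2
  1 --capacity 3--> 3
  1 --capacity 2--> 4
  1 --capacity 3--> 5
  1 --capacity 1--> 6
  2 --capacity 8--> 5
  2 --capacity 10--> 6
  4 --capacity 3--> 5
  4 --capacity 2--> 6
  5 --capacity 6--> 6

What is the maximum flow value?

Computing max flow:
  Flow on (0->1): 8/10
  Flow on (0->2): 5/10
  Flow on (0->4): 3/3
  Flow on (0->5): 3/3
  Flow on (1->2): 5/5
  Flow on (1->4): 2/2
  Flow on (1->6): 1/1
  Flow on (2->6): 10/10
  Flow on (4->5): 3/3
  Flow on (4->6): 2/2
  Flow on (5->6): 6/6
Maximum flow = 19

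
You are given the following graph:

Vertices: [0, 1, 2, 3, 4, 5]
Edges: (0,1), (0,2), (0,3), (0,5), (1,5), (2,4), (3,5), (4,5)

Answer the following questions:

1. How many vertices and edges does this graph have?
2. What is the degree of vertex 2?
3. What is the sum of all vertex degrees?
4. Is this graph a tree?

Count: 6 vertices, 8 edges.
Vertex 2 has neighbors [0, 4], degree = 2.
Handshaking lemma: 2 * 8 = 16.
A tree on 6 vertices has 5 edges. This graph has 8 edges (3 extra). Not a tree.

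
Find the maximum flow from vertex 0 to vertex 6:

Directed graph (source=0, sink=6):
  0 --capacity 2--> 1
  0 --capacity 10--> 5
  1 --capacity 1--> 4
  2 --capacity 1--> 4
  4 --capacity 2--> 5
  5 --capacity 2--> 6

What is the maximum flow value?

Computing max flow:
  Flow on (0->1): 1/2
  Flow on (0->5): 1/10
  Flow on (1->4): 1/1
  Flow on (4->5): 1/2
  Flow on (5->6): 2/2
Maximum flow = 2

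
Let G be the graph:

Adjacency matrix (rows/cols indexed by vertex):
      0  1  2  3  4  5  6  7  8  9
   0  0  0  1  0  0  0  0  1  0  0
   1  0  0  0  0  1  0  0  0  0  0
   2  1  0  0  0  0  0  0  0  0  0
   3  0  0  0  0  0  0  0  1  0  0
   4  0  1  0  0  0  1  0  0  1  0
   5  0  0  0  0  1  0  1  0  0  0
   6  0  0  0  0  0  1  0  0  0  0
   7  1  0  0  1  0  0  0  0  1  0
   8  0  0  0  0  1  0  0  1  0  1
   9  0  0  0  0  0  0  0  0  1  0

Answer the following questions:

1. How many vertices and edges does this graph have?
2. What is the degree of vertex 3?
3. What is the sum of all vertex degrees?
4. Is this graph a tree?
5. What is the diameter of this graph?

Count: 10 vertices, 9 edges.
Vertex 3 has neighbors [7], degree = 1.
Handshaking lemma: 2 * 9 = 18.
A graph is a tree iff it is connected and has exactly n-1 edges. This graph is connected (all 10 vertices in one component) and has 10-1 = 9 edges. It is a tree.
Diameter (longest shortest path) = 6.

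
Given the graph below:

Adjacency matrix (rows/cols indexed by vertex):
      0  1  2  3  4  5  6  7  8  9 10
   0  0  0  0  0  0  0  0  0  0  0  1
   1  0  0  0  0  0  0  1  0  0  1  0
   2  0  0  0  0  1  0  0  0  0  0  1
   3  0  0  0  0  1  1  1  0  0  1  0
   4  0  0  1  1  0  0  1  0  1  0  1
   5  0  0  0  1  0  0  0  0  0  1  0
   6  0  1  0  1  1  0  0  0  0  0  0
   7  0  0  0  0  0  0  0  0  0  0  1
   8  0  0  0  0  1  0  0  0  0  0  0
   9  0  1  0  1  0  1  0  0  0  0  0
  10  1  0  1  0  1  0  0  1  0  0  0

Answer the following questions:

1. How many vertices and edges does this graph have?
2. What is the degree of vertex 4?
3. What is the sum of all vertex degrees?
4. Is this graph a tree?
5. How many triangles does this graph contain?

Count: 11 vertices, 14 edges.
Vertex 4 has neighbors [2, 3, 6, 8, 10], degree = 5.
Handshaking lemma: 2 * 14 = 28.
A tree on 11 vertices has 10 edges. This graph has 14 edges (4 extra). Not a tree.
Number of triangles = 3.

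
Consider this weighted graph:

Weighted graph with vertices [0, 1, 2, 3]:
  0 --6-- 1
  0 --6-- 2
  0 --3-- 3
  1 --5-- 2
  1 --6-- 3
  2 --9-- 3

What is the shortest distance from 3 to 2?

Using Dijkstra's algorithm from vertex 3:
Shortest path: 3 -> 2
Total weight: 9 = 9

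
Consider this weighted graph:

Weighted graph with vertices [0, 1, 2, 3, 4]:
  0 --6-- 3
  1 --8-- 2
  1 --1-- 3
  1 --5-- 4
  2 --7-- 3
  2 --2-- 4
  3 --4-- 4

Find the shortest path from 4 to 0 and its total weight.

Using Dijkstra's algorithm from vertex 4:
Shortest path: 4 -> 3 -> 0
Total weight: 4 + 6 = 10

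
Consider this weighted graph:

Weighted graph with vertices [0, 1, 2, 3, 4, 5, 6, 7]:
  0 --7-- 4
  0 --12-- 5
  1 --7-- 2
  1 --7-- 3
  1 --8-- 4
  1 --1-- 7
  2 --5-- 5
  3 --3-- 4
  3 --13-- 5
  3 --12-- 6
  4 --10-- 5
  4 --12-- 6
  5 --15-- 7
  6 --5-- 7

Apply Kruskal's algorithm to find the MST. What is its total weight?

Applying Kruskal's algorithm (sort edges by weight, add if no cycle):
  Add (1,7) w=1
  Add (3,4) w=3
  Add (2,5) w=5
  Add (6,7) w=5
  Add (0,4) w=7
  Add (1,2) w=7
  Add (1,3) w=7
  Skip (1,4) w=8 (creates cycle)
  Skip (4,5) w=10 (creates cycle)
  Skip (0,5) w=12 (creates cycle)
  Skip (3,6) w=12 (creates cycle)
  Skip (4,6) w=12 (creates cycle)
  Skip (3,5) w=13 (creates cycle)
  Skip (5,7) w=15 (creates cycle)
MST weight = 35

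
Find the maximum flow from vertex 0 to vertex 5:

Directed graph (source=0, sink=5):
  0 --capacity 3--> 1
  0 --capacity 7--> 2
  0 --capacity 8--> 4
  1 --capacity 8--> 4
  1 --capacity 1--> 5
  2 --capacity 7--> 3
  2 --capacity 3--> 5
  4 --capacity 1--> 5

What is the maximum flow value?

Computing max flow:
  Flow on (0->1): 1/3
  Flow on (0->2): 3/7
  Flow on (0->4): 1/8
  Flow on (1->5): 1/1
  Flow on (2->5): 3/3
  Flow on (4->5): 1/1
Maximum flow = 5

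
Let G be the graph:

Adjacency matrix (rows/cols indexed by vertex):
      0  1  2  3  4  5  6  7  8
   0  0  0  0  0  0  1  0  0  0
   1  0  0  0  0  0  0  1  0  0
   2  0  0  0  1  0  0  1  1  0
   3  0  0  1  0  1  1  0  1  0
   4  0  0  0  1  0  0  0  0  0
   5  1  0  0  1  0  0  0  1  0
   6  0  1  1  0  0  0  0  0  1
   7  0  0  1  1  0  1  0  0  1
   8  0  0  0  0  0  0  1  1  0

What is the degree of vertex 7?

Vertex 7 has neighbors [2, 3, 5, 8], so deg(7) = 4.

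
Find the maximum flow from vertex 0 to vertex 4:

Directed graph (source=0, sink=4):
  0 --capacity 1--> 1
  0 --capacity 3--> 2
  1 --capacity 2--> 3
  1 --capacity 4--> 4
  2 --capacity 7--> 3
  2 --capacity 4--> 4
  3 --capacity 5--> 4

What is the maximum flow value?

Computing max flow:
  Flow on (0->1): 1/1
  Flow on (0->2): 3/3
  Flow on (1->4): 1/4
  Flow on (2->4): 3/4
Maximum flow = 4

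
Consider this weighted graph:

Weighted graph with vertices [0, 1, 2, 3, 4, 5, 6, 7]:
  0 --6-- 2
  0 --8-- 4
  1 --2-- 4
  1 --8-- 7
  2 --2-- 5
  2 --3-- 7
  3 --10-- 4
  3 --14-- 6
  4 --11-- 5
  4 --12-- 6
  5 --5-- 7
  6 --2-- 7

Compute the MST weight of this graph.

Applying Kruskal's algorithm (sort edges by weight, add if no cycle):
  Add (1,4) w=2
  Add (2,5) w=2
  Add (6,7) w=2
  Add (2,7) w=3
  Skip (5,7) w=5 (creates cycle)
  Add (0,2) w=6
  Add (0,4) w=8
  Skip (1,7) w=8 (creates cycle)
  Add (3,4) w=10
  Skip (4,5) w=11 (creates cycle)
  Skip (4,6) w=12 (creates cycle)
  Skip (3,6) w=14 (creates cycle)
MST weight = 33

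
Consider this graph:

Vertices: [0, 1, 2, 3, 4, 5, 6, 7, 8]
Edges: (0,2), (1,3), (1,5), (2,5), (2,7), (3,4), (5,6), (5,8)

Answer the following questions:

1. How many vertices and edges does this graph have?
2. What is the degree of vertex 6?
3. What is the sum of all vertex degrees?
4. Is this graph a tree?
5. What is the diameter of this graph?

Count: 9 vertices, 8 edges.
Vertex 6 has neighbors [5], degree = 1.
Handshaking lemma: 2 * 8 = 16.
A graph is a tree iff it is connected and has exactly n-1 edges. This graph is connected (all 9 vertices in one component) and has 9-1 = 8 edges. It is a tree.
Diameter (longest shortest path) = 5.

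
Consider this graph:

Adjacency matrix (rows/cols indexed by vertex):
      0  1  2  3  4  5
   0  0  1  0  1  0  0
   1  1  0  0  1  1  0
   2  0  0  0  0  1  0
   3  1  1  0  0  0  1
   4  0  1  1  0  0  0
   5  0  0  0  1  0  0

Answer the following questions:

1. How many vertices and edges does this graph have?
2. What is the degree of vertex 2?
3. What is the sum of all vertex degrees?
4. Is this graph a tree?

Count: 6 vertices, 6 edges.
Vertex 2 has neighbors [4], degree = 1.
Handshaking lemma: 2 * 6 = 12.
A tree on 6 vertices has 5 edges. This graph has 6 edges (1 extra). Not a tree.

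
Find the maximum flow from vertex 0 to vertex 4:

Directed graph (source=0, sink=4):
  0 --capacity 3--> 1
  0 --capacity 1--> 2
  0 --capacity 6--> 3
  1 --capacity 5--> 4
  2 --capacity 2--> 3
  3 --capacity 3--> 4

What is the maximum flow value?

Computing max flow:
  Flow on (0->1): 3/3
  Flow on (0->3): 3/6
  Flow on (1->4): 3/5
  Flow on (3->4): 3/3
Maximum flow = 6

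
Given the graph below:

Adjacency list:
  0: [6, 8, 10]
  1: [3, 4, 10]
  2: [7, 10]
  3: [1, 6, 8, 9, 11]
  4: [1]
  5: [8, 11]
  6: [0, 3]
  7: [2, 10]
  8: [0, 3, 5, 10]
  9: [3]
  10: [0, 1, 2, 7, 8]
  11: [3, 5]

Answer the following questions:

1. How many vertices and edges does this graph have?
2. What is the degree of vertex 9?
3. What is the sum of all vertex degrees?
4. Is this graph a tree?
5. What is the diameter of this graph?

Count: 12 vertices, 16 edges.
Vertex 9 has neighbors [3], degree = 1.
Handshaking lemma: 2 * 16 = 32.
A tree on 12 vertices has 11 edges. This graph has 16 edges (5 extra). Not a tree.
Diameter (longest shortest path) = 4.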